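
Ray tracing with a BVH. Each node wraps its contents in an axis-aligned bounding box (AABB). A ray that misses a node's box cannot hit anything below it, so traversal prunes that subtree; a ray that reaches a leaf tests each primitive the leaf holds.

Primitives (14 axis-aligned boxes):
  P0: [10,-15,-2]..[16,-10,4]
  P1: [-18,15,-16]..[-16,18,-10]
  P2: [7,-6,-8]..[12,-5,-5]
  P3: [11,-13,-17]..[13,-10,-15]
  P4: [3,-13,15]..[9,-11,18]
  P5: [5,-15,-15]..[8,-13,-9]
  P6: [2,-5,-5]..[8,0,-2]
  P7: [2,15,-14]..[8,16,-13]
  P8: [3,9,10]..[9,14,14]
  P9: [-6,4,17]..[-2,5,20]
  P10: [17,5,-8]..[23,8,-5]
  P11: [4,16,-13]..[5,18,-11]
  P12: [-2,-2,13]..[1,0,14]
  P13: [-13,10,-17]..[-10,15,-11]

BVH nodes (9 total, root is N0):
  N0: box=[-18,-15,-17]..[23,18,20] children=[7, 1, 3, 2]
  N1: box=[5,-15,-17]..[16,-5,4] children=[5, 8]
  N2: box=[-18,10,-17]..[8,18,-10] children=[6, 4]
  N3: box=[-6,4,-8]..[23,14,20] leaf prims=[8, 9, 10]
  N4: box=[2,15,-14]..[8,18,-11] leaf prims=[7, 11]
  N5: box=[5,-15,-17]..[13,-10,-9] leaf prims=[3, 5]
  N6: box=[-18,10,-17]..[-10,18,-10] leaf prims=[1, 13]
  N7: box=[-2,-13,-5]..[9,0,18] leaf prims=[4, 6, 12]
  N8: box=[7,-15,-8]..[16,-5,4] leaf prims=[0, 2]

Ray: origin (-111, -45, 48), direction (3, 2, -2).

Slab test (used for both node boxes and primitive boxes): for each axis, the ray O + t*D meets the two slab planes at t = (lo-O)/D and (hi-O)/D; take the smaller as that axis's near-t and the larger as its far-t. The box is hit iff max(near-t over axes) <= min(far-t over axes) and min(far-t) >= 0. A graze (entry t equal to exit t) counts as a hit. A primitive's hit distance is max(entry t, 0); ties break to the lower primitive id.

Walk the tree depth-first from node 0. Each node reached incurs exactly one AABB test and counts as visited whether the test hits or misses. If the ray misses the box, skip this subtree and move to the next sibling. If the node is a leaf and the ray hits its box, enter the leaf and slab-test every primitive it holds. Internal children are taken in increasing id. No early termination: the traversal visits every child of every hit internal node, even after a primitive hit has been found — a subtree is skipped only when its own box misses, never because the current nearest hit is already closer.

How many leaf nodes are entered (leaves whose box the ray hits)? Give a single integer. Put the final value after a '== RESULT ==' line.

Traverse from the root:
N0 x:[31,134/3] y:[15,63/2] z:[14,65/2] -> hit [31,63/2], descend [1, 2, 3, 7]
  N1 x:[116/3,127/3] y:[15,20] z:[22,65/2] -> miss, prune
  N2 x:[31,119/3] y:[55/2,63/2] z:[29,65/2] -> hit [31,63/2], descend [4, 6]
    N4 x:[113/3,119/3] y:[30,63/2] z:[59/2,31] -> miss, prune
    N6 x:[31,101/3] y:[55/2,63/2] z:[29,65/2] -> hit [31,63/2] leaf, test {P1@t=31, P13(miss)}
  N3 x:[35,134/3] y:[49/2,59/2] z:[14,28] -> miss, prune
  N7 x:[109/3,40] y:[16,45/2] z:[15,53/2] -> miss, prune

Summary -> nodes [0, 1, 2, 4, 6, 3, 7]; box-tests=7; leaf-entries=1; first=P1

== RESULT ==
1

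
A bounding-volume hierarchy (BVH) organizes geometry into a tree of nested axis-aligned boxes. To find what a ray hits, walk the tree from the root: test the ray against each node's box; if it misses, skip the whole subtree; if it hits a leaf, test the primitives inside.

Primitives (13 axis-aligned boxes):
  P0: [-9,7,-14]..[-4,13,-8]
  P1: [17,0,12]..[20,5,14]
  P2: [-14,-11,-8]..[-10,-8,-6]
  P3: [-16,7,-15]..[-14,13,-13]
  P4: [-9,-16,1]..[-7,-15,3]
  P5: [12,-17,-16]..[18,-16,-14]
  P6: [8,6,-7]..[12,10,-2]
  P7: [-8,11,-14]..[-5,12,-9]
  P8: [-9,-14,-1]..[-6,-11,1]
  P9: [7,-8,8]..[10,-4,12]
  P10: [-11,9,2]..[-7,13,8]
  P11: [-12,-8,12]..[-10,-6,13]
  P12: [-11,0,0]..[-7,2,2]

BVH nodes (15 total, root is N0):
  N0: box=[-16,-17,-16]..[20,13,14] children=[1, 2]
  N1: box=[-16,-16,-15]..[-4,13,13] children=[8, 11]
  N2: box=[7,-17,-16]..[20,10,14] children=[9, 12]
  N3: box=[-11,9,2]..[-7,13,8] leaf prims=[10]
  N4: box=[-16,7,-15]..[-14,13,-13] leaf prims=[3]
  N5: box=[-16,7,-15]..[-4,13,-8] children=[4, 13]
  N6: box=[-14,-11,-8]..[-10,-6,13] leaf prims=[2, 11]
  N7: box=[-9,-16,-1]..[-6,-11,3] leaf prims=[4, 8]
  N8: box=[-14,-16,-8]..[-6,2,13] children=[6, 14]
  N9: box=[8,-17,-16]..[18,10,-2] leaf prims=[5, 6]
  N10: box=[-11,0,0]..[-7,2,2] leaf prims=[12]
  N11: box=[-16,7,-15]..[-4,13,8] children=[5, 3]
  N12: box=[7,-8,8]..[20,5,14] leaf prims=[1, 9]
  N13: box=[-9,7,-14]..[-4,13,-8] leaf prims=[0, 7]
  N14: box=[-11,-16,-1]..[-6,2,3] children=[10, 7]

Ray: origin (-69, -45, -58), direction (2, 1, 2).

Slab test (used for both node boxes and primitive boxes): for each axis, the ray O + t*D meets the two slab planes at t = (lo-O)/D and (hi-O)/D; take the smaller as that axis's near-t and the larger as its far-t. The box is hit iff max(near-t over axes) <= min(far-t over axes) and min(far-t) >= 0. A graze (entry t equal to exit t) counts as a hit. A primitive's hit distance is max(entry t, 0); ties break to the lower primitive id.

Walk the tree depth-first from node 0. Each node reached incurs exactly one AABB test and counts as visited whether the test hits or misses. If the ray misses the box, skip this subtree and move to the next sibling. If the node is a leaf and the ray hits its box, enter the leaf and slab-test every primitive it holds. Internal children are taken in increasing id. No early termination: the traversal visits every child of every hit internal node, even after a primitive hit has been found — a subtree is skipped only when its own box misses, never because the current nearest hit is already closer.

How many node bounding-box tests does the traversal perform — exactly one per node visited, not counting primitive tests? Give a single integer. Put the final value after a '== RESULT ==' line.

Walk:
N0 x:[53/2,89/2] y:[28,58] z:[21,36] -> hit [28,36], descend [1, 2]
  N1 x:[53/2,65/2] y:[29,58] z:[43/2,71/2] -> hit [29,65/2], descend [8, 11]
    N8 x:[55/2,63/2] y:[29,47] z:[25,71/2] -> hit [29,63/2], descend [6, 14]
      N6 x:[55/2,59/2] y:[34,39] z:[25,71/2] -> miss, prune
      N14 x:[29,63/2] y:[29,47] z:[57/2,61/2] -> hit [29,61/2], descend [7, 10]
        N7 x:[30,63/2] y:[29,34] z:[57/2,61/2] -> hit [30,61/2] leaf, test {P4@t=30, P8(miss)}
        N10 x:[29,31] y:[45,47] z:[29,30] -> miss, prune
    N11 x:[53/2,65/2] y:[52,58] z:[43/2,33] -> miss, prune
  N2 x:[38,89/2] y:[28,55] z:[21,36] -> miss, prune

order=[0, 1, 8, 6, 14, 7, 10, 11, 2]  |boxes|=9  |leaves|=1  hit=P4

== RESULT ==
9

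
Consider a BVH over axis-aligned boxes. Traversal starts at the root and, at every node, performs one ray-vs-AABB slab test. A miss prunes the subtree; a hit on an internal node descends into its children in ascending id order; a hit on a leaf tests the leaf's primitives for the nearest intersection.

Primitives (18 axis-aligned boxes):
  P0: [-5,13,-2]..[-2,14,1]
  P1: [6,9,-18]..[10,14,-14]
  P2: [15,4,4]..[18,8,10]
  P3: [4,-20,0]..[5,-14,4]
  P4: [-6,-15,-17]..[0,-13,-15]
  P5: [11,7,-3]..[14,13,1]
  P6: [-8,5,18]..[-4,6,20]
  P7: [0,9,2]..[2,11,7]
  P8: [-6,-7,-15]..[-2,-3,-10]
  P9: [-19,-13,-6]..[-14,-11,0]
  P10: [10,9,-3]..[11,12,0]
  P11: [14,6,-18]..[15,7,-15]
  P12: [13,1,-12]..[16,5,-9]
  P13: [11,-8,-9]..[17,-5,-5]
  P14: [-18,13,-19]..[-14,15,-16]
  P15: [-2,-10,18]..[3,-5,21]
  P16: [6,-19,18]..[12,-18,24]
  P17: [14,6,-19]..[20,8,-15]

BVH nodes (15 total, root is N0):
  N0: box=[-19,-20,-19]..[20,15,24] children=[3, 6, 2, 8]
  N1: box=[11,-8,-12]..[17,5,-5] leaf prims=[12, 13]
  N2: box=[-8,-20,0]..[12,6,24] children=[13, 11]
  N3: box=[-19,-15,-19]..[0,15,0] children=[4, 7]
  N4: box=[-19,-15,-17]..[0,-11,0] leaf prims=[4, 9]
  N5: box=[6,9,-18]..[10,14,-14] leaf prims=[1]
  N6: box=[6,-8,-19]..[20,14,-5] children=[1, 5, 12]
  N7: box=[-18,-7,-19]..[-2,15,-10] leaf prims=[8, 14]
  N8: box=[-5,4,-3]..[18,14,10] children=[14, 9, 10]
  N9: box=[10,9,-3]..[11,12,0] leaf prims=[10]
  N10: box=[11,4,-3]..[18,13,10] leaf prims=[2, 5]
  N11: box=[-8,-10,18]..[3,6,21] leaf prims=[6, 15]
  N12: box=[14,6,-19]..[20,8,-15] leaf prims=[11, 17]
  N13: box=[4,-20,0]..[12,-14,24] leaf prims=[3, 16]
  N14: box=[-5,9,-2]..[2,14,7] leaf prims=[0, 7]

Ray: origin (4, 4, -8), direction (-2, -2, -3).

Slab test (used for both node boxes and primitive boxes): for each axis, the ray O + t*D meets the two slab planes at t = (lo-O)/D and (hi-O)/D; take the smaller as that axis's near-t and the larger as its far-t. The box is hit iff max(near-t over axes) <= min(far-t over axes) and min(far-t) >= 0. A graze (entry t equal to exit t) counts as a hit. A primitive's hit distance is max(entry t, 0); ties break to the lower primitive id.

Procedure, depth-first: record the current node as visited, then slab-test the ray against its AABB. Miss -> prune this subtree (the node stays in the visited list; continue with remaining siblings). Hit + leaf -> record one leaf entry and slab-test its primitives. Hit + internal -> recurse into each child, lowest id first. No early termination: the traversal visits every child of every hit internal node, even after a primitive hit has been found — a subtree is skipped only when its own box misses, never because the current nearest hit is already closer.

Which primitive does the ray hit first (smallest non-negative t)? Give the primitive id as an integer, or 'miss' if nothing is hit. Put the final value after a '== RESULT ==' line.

Walk:
N0 x:[-8,23/2] y:[-11/2,12] z:[-32/3,11/3] -> hit [-11/2,11/3], descend [2, 3, 6, 8]
  N2 x:[-4,6] y:[-1,12] z:[-32/3,-8/3] -> miss, prune
  N3 x:[2,23/2] y:[-11/2,19/2] z:[-8/3,11/3] -> hit [2,11/3], descend [4, 7]
    N4 x:[2,23/2] y:[15/2,19/2] z:[-8/3,3] -> miss, prune
    N7 x:[3,11] y:[-11/2,11/2] z:[2/3,11/3] -> hit [3,11/3] leaf, test {P8(miss), P14(miss)}
  N6 x:[-8,-1] y:[-5,6] z:[-1,11/3] -> miss, prune
  N8 x:[-7,9/2] y:[-5,0] z:[-6,-5/3] -> miss, prune

Summary -> nodes [0, 2, 3, 4, 7, 6, 8]; box-tests=7; leaf-entries=1; first=miss

== RESULT ==
miss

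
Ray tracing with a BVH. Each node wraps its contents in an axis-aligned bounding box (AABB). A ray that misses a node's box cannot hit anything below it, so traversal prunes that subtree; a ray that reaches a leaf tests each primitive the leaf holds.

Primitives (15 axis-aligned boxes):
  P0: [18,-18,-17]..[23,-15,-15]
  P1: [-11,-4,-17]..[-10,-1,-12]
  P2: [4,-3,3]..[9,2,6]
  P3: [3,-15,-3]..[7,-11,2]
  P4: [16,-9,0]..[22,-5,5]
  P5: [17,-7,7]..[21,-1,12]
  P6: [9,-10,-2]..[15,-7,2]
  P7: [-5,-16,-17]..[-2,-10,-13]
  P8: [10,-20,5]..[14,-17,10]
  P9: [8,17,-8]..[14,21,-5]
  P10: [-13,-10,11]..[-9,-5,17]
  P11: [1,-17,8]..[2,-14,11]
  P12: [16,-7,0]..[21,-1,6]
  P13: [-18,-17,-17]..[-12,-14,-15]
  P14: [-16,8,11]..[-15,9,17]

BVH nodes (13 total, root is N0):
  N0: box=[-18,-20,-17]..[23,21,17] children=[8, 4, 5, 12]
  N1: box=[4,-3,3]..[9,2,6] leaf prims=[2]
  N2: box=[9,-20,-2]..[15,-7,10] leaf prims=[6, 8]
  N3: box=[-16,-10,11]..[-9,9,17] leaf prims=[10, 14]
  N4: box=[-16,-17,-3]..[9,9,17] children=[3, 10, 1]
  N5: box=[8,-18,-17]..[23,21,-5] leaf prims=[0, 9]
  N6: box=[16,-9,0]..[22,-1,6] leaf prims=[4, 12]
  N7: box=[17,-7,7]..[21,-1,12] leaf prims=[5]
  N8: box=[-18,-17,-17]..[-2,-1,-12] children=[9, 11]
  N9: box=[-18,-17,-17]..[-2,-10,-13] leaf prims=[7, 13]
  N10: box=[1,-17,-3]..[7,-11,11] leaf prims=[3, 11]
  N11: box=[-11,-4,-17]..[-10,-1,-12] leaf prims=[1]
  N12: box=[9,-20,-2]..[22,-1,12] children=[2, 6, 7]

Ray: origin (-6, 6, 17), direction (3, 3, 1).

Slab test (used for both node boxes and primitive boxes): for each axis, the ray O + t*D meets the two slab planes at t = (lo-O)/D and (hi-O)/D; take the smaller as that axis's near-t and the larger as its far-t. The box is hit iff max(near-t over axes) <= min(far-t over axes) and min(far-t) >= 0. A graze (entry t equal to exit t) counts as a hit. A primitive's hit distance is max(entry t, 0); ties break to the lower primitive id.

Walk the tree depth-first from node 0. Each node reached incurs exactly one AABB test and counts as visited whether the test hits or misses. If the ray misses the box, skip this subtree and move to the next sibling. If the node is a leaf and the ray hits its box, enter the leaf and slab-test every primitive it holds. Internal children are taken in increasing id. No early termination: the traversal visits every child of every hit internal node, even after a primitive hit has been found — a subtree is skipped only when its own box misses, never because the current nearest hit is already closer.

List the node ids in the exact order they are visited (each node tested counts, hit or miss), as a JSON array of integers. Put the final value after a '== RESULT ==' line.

Traverse from the root:
N0 x:[-4,29/3] y:[-26/3,5] z:[-34,0] -> hit [-4,0], descend [4, 5, 8, 12]
  N4 x:[-10/3,5] y:[-23/3,1] z:[-20,0] -> hit [-10/3,0], descend [1, 3, 10]
    N1 x:[10/3,5] y:[-3,-4/3] z:[-14,-11] -> miss, prune
    N3 x:[-10/3,-1] y:[-16/3,1] z:[-6,0] -> miss, prune
    N10 x:[7/3,13/3] y:[-23/3,-17/3] z:[-20,-6] -> miss, prune
  N5 x:[14/3,29/3] y:[-8,5] z:[-34,-22] -> miss, prune
  N8 x:[-4,4/3] y:[-23/3,-7/3] z:[-34,-29] -> miss, prune
  N12 x:[5,28/3] y:[-26/3,-7/3] z:[-19,-5] -> miss, prune

Visited [0, 4, 1, 3, 10, 5, 8, 12]. Tests: 8 box, 0 leaf. Nearest: miss.

== RESULT ==
[0, 4, 1, 3, 10, 5, 8, 12]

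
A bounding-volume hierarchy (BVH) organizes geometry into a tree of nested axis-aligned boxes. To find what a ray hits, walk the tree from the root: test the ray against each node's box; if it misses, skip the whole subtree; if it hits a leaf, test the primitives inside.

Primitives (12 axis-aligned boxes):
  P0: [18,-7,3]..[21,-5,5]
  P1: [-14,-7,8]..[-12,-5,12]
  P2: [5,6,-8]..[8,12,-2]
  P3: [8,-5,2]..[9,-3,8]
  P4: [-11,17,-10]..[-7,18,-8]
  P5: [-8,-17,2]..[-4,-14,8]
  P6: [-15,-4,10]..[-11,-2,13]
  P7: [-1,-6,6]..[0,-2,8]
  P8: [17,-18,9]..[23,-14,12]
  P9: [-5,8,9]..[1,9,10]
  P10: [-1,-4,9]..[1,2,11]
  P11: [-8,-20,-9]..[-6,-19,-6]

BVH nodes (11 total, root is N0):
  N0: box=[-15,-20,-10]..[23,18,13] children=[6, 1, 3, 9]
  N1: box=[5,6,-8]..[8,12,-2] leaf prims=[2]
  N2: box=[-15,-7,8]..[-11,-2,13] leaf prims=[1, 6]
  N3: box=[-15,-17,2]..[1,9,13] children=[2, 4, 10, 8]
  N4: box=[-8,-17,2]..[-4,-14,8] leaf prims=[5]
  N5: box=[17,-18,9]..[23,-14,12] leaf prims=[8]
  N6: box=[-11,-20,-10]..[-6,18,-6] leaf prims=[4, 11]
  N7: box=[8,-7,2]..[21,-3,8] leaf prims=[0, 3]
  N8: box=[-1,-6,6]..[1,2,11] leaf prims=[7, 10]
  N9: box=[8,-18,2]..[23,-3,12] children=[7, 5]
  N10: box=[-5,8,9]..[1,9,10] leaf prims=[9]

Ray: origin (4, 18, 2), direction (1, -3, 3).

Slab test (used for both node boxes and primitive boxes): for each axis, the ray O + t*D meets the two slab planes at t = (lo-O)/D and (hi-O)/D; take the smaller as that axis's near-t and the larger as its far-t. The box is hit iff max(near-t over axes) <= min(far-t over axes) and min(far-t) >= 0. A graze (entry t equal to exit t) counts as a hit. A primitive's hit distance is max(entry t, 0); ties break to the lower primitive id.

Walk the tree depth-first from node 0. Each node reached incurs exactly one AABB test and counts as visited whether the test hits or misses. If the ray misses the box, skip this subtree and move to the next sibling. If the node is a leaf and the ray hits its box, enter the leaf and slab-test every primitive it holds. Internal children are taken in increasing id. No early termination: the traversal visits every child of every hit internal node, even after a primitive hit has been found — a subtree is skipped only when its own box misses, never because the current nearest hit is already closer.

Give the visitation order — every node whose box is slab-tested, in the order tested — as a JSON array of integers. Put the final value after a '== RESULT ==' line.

Trace the traversal:
N0 x:[-19,19] y:[0,38/3] z:[-4,11/3] -> hit [0,11/3], descend [1, 3, 6, 9]
  N1 x:[1,4] y:[2,4] z:[-10/3,-4/3] -> miss, prune
  N3 x:[-19,-3] y:[3,35/3] z:[0,11/3] -> miss, prune
  N6 x:[-15,-10] y:[0,38/3] z:[-4,-8/3] -> miss, prune
  N9 x:[4,19] y:[7,12] z:[0,10/3] -> miss, prune

Summary -> nodes [0, 1, 3, 6, 9]; box-tests=5; leaf-entries=0; first=miss

== RESULT ==
[0, 1, 3, 6, 9]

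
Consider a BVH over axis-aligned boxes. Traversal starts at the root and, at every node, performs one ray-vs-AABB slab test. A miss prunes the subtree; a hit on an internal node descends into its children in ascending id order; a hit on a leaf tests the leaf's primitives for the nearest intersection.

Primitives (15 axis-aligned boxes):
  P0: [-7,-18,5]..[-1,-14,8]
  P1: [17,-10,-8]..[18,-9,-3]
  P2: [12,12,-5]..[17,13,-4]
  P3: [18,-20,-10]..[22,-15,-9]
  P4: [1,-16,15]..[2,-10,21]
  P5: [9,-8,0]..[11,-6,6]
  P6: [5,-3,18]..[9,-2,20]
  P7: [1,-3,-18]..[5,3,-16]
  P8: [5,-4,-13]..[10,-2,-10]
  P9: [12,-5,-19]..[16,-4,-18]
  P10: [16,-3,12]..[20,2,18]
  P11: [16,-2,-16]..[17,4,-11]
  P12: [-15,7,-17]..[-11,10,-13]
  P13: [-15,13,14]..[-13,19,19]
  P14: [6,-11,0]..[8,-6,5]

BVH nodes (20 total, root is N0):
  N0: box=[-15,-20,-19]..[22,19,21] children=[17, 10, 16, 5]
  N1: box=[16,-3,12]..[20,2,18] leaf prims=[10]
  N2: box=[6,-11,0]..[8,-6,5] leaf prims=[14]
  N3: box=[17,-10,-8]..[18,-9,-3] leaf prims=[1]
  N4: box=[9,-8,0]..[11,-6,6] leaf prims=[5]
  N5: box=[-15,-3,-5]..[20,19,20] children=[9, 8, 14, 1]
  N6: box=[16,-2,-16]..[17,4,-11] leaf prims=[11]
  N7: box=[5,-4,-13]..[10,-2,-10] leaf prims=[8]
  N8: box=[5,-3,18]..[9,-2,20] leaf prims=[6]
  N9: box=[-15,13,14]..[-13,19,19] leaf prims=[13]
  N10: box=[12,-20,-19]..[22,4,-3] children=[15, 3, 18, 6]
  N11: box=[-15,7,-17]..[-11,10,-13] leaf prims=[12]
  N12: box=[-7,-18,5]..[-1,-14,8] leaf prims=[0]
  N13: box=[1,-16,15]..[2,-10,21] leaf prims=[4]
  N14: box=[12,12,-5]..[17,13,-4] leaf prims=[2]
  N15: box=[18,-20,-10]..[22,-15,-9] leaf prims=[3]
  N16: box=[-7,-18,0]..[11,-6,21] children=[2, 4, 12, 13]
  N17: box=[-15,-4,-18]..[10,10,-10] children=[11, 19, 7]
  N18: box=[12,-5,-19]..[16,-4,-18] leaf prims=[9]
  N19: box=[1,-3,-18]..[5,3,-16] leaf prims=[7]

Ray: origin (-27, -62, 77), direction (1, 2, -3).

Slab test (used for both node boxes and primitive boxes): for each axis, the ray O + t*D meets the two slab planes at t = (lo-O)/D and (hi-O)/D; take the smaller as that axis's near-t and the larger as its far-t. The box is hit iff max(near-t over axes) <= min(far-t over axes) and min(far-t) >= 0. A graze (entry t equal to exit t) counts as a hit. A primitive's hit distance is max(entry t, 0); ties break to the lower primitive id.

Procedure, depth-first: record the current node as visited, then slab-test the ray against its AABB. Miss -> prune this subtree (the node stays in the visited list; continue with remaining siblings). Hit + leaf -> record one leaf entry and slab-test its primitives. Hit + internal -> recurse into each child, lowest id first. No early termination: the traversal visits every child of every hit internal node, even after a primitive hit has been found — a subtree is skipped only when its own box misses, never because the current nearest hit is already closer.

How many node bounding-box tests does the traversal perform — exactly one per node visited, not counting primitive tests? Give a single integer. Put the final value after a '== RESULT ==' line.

Walk:
N0 x:[12,49] y:[21,81/2] z:[56/3,32] -> hit [21,32], descend [5, 10, 16, 17]
  N5 x:[12,47] y:[59/2,81/2] z:[19,82/3] -> miss, prune
  N10 x:[39,49] y:[21,33] z:[80/3,32] -> miss, prune
  N16 x:[20,38] y:[22,28] z:[56/3,77/3] -> hit [22,77/3], descend [2, 4, 12, 13]
    N2 x:[33,35] y:[51/2,28] z:[24,77/3] -> miss, prune
    N4 x:[36,38] y:[27,28] z:[71/3,77/3] -> miss, prune
    N12 x:[20,26] y:[22,24] z:[23,24] -> hit [23,24] leaf, test {P0@t=23}
    N13 x:[28,29] y:[23,26] z:[56/3,62/3] -> miss, prune
  N17 x:[12,37] y:[29,36] z:[29,95/3] -> hit [29,95/3], descend [7, 11, 19]
    N7 x:[32,37] y:[29,30] z:[29,30] -> miss, prune
    N11 x:[12,16] y:[69/2,36] z:[30,94/3] -> miss, prune
    N19 x:[28,32] y:[59/2,65/2] z:[31,95/3] -> hit [31,95/3] leaf, test {P7@t=31}

Summary -> nodes [0, 5, 10, 16, 2, 4, 12, 13, 17, 7, 11, 19]; box-tests=12; leaf-entries=2; first=P0

== RESULT ==
12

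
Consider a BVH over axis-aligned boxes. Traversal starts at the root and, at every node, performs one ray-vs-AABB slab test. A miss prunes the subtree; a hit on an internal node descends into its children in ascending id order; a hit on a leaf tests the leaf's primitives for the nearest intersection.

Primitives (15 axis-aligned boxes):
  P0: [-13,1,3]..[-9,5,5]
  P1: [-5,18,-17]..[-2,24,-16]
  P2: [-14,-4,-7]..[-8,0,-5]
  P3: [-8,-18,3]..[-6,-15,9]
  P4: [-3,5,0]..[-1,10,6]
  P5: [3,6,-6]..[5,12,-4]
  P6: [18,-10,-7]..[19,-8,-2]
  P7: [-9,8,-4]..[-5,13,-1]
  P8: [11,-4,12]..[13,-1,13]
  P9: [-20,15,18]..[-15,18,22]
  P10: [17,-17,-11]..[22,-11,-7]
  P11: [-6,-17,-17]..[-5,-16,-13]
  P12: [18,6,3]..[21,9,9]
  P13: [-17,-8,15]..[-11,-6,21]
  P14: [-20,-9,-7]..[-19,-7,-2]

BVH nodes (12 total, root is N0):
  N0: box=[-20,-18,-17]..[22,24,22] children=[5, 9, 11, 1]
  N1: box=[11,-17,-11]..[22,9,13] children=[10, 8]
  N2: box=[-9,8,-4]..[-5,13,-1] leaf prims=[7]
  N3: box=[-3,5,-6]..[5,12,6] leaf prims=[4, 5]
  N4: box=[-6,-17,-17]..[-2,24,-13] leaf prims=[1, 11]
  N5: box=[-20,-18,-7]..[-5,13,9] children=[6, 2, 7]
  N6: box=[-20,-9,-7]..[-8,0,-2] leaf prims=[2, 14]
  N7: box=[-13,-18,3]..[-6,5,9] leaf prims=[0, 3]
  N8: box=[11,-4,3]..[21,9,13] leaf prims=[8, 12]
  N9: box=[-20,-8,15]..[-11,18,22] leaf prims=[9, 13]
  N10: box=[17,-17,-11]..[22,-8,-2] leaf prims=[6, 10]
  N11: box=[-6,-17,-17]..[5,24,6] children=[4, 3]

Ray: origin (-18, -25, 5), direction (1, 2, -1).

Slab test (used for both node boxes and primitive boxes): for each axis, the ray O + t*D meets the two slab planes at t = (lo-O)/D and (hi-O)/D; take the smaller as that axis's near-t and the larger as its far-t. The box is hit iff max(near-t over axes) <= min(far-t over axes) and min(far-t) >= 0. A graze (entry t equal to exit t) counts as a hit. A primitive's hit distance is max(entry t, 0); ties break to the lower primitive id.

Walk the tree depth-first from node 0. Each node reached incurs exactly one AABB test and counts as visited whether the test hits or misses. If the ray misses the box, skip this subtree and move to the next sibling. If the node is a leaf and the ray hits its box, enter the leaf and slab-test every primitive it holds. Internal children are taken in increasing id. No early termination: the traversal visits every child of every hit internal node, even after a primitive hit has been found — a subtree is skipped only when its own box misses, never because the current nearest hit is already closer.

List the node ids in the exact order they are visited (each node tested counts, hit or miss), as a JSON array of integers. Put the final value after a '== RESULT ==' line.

Trace the traversal:
N0 x:[-2,40] y:[7/2,49/2] z:[-17,22] -> hit [7/2,22], descend [1, 5, 9, 11]
  N1 x:[29,40] y:[4,17] z:[-8,16] -> miss, prune
  N5 x:[-2,13] y:[7/2,19] z:[-4,12] -> hit [7/2,12], descend [2, 6, 7]
    N2 x:[9,13] y:[33/2,19] z:[6,9] -> miss, prune
    N6 x:[-2,10] y:[8,25/2] z:[7,12] -> hit [8,10] leaf, test {P2(miss), P14(miss)}
    N7 x:[5,12] y:[7/2,15] z:[-4,2] -> miss, prune
  N9 x:[-2,7] y:[17/2,43/2] z:[-17,-10] -> miss, prune
  N11 x:[12,23] y:[4,49/2] z:[-1,22] -> hit [12,22], descend [3, 4]
    N3 x:[15,23] y:[15,37/2] z:[-1,11] -> miss, prune
    N4 x:[12,16] y:[4,49/2] z:[18,22] -> miss, prune

10 AABB tests over nodes [0, 1, 5, 2, 6, 7, 9, 11, 3, 4]; 1 leaf entered; closest miss.

== RESULT ==
[0, 1, 5, 2, 6, 7, 9, 11, 3, 4]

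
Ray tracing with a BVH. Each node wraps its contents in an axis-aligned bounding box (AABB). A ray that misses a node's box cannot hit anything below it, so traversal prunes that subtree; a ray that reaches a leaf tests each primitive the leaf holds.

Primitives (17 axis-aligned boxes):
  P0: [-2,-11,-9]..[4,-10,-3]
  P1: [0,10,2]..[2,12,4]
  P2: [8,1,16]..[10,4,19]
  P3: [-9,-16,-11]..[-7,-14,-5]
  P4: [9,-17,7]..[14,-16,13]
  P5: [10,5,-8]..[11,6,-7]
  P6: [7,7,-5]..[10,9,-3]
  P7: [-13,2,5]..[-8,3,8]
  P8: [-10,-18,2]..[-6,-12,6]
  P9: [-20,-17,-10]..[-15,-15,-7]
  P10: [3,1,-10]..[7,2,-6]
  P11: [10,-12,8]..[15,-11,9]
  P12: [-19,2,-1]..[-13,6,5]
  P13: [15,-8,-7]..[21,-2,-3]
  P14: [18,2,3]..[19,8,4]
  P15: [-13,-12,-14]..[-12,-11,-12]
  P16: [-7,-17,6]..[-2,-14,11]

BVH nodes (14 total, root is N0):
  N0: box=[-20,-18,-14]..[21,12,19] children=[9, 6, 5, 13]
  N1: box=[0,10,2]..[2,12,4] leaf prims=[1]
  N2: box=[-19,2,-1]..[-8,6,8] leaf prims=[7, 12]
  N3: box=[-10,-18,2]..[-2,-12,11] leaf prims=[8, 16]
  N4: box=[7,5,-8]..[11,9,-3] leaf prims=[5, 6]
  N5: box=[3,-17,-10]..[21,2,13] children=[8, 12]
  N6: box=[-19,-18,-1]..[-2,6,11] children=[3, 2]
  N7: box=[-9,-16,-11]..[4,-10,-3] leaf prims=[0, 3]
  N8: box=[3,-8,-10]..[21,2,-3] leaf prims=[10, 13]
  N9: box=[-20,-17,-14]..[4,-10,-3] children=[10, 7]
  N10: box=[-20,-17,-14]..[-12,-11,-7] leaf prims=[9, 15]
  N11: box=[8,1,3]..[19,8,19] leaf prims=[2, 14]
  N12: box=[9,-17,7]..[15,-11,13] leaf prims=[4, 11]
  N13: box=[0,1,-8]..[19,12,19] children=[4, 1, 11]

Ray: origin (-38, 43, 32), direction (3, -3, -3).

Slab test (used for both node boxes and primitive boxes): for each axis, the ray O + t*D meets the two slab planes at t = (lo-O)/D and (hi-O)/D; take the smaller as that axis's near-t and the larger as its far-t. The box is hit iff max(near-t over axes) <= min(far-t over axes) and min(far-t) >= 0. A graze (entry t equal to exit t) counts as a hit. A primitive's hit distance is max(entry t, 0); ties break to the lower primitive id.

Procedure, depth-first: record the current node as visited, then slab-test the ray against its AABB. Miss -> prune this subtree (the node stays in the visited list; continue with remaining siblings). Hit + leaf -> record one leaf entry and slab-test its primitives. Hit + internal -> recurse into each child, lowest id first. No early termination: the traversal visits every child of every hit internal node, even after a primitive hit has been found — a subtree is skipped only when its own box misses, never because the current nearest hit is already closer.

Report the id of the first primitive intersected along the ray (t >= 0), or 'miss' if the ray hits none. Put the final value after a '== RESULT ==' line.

Trace the traversal:
N0 x:[6,59/3] y:[31/3,61/3] z:[13/3,46/3] -> hit [31/3,46/3], descend [5, 6, 9, 13]
  N5 x:[41/3,59/3] y:[41/3,20] z:[19/3,14] -> hit [41/3,14], descend [8, 12]
    N8 x:[41/3,59/3] y:[41/3,17] z:[35/3,14] -> hit [41/3,14] leaf, test {P10@t=41/3, P13(miss)}
    N12 x:[47/3,53/3] y:[18,20] z:[19/3,25/3] -> miss, prune
  N6 x:[19/3,12] y:[37/3,61/3] z:[7,11] -> miss, prune
  N9 x:[6,14] y:[53/3,20] z:[35/3,46/3] -> miss, prune
  N13 x:[38/3,19] y:[31/3,14] z:[13/3,40/3] -> hit [38/3,40/3], descend [1, 4, 11]
    N1 x:[38/3,40/3] y:[31/3,11] z:[28/3,10] -> miss, prune
    N4 x:[15,49/3] y:[34/3,38/3] z:[35/3,40/3] -> miss, prune
    N11 x:[46/3,19] y:[35/3,14] z:[13/3,29/3] -> miss, prune

Visited [0, 5, 8, 12, 6, 9, 13, 1, 4, 11]. Tests: 10 box, 1 leaf. Nearest: P10.

== RESULT ==
10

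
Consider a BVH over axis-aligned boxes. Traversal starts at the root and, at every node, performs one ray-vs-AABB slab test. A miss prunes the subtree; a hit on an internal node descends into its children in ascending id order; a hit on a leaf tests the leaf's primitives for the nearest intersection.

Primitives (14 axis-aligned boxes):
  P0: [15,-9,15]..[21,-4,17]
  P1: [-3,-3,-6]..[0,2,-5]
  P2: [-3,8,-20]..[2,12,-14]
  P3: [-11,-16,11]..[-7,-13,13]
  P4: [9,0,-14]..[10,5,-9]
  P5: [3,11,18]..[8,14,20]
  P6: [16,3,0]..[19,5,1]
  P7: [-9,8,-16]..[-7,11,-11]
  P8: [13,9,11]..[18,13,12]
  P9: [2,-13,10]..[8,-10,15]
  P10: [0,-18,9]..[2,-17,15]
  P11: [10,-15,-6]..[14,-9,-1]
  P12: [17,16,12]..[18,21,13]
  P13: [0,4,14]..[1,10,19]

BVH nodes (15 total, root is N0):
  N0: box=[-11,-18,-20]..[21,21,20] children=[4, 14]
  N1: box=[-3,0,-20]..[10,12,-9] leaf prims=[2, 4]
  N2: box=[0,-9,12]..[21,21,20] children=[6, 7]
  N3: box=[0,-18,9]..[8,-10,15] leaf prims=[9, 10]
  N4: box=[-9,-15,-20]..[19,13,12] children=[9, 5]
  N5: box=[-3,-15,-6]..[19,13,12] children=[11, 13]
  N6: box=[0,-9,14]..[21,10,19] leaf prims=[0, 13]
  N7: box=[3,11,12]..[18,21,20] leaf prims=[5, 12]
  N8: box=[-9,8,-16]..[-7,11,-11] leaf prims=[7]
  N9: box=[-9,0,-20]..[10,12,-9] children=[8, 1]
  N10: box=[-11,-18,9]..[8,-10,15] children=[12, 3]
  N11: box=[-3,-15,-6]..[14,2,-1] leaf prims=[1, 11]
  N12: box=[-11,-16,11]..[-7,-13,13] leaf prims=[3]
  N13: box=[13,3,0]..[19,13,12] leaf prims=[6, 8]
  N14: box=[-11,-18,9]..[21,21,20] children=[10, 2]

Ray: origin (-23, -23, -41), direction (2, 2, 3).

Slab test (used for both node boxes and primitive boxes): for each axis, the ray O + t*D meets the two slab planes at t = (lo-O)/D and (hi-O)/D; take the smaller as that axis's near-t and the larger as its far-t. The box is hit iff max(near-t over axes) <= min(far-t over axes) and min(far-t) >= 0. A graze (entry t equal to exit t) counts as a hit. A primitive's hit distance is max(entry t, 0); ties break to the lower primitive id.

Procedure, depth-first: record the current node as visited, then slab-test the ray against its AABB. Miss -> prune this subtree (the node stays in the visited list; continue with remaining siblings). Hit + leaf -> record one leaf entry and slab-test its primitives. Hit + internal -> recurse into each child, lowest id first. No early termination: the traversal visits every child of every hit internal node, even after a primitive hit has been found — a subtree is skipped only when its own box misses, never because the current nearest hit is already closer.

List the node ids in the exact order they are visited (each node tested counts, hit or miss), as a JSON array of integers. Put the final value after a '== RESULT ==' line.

Walk:
N0 x:[6,22] y:[5/2,22] z:[7,61/3] -> hit [7,61/3], descend [4, 14]
  N4 x:[7,21] y:[4,18] z:[7,53/3] -> hit [7,53/3], descend [5, 9]
    N5 x:[10,21] y:[4,18] z:[35/3,53/3] -> hit [35/3,53/3], descend [11, 13]
      N11 x:[10,37/2] y:[4,25/2] z:[35/3,40/3] -> hit [35/3,25/2] leaf, test {P1(miss), P11(miss)}
      N13 x:[18,21] y:[13,18] z:[41/3,53/3] -> miss, prune
    N9 x:[7,33/2] y:[23/2,35/2] z:[7,32/3] -> miss, prune
  N14 x:[6,22] y:[5/2,22] z:[50/3,61/3] -> hit [50/3,61/3], descend [2, 10]
    N2 x:[23/2,22] y:[7,22] z:[53/3,61/3] -> hit [53/3,61/3], descend [6, 7]
      N6 x:[23/2,22] y:[7,33/2] z:[55/3,20] -> miss, prune
      N7 x:[13,41/2] y:[17,22] z:[53/3,61/3] -> hit [53/3,61/3] leaf, test {P5(miss), P12(miss)}
    N10 x:[6,31/2] y:[5/2,13/2] z:[50/3,56/3] -> miss, prune

Summary -> nodes [0, 4, 5, 11, 13, 9, 14, 2, 6, 7, 10]; box-tests=11; leaf-entries=2; first=miss

== RESULT ==
[0, 4, 5, 11, 13, 9, 14, 2, 6, 7, 10]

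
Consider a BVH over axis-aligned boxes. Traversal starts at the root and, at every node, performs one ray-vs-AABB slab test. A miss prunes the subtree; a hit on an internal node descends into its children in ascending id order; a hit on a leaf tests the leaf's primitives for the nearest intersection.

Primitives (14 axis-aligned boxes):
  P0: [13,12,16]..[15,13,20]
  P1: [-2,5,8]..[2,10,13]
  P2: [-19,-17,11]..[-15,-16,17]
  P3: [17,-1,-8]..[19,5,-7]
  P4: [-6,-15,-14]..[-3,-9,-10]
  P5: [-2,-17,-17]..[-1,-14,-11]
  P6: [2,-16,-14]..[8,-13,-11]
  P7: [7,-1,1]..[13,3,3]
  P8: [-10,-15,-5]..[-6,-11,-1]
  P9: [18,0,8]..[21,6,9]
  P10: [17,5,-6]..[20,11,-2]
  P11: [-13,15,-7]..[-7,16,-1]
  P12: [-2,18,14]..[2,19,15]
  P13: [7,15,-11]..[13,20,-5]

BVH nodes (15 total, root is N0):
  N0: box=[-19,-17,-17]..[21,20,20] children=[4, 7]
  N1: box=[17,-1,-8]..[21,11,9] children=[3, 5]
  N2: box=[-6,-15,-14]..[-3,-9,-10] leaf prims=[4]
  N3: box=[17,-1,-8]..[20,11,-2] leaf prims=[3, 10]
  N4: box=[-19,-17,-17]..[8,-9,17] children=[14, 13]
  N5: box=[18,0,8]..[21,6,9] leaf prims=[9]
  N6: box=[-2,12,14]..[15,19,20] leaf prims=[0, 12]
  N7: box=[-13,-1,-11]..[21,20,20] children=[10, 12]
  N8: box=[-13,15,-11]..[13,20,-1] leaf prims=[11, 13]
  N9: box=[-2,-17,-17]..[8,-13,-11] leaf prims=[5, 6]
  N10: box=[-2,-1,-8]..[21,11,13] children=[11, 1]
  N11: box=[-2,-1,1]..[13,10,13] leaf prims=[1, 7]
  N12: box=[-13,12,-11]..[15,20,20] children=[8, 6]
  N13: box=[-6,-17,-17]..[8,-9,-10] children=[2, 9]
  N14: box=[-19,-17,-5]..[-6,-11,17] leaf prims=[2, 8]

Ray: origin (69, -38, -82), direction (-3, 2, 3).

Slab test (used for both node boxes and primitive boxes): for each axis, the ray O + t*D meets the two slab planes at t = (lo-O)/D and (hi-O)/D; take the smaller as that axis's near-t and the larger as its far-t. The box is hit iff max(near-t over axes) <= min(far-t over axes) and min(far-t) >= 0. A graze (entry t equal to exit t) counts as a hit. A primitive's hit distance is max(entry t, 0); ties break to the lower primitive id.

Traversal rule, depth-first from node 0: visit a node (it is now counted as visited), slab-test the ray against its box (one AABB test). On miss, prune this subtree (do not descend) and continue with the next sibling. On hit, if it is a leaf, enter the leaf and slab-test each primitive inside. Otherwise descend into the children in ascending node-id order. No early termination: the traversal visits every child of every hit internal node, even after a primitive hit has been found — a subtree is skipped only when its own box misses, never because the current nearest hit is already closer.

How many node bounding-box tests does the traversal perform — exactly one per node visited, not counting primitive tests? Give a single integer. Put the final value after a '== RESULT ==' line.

Traverse from the root:
N0 x:[16,88/3] y:[21/2,29] z:[65/3,34] -> hit [65/3,29], descend [4, 7]
  N4 x:[61/3,88/3] y:[21/2,29/2] z:[65/3,33] -> miss, prune
  N7 x:[16,82/3] y:[37/2,29] z:[71/3,34] -> hit [71/3,82/3], descend [10, 12]
    N10 x:[16,71/3] y:[37/2,49/2] z:[74/3,95/3] -> miss, prune
    N12 x:[18,82/3] y:[25,29] z:[71/3,34] -> hit [25,82/3], descend [6, 8]
      N6 x:[18,71/3] y:[25,57/2] z:[32,34] -> miss, prune
      N8 x:[56/3,82/3] y:[53/2,29] z:[71/3,27] -> hit [53/2,27] leaf, test {P11@t=53/2, P13(miss)}

Summary -> nodes [0, 4, 7, 10, 12, 6, 8]; box-tests=7; leaf-entries=1; first=P11

== RESULT ==
7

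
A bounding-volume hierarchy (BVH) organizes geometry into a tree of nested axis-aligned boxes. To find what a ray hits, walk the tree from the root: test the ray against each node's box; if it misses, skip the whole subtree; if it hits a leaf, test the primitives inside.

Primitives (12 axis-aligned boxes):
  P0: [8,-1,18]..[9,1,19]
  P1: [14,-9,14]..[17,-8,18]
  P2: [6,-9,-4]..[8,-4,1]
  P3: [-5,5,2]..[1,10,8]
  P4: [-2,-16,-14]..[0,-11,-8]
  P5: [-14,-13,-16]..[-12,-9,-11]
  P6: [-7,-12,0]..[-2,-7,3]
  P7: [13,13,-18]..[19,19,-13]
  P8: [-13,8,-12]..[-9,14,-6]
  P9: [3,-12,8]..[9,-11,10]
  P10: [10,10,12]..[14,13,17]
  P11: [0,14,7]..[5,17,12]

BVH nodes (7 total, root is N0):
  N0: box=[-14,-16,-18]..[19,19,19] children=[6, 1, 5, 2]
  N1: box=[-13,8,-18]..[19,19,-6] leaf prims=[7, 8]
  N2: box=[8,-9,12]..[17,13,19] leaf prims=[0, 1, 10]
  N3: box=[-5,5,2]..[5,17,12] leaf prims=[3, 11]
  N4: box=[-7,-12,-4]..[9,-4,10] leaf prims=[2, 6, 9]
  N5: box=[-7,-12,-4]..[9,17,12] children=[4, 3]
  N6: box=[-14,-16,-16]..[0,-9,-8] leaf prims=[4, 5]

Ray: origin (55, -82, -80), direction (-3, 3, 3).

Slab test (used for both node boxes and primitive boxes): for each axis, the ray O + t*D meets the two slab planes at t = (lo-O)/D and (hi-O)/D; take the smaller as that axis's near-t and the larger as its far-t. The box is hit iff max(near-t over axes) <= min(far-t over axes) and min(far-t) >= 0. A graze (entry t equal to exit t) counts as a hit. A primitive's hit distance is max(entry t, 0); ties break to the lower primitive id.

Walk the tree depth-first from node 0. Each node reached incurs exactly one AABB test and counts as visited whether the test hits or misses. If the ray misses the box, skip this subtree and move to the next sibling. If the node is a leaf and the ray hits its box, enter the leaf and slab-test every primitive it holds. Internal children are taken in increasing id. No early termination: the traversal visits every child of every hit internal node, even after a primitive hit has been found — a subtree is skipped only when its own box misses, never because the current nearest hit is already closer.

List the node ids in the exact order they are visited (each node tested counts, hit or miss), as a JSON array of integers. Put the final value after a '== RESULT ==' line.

Traverse from the root:
N0 x:[12,23] y:[22,101/3] z:[62/3,33] -> hit [22,23], descend [1, 2, 5, 6]
  N1 x:[12,68/3] y:[30,101/3] z:[62/3,74/3] -> miss, prune
  N2 x:[38/3,47/3] y:[73/3,95/3] z:[92/3,33] -> miss, prune
  N5 x:[46/3,62/3] y:[70/3,33] z:[76/3,92/3] -> miss, prune
  N6 x:[55/3,23] y:[22,73/3] z:[64/3,24] -> hit [22,23] leaf, test {P4(miss), P5@t=23}

5 AABB tests over nodes [0, 1, 2, 5, 6]; 1 leaf entered; closest P5.

== RESULT ==
[0, 1, 2, 5, 6]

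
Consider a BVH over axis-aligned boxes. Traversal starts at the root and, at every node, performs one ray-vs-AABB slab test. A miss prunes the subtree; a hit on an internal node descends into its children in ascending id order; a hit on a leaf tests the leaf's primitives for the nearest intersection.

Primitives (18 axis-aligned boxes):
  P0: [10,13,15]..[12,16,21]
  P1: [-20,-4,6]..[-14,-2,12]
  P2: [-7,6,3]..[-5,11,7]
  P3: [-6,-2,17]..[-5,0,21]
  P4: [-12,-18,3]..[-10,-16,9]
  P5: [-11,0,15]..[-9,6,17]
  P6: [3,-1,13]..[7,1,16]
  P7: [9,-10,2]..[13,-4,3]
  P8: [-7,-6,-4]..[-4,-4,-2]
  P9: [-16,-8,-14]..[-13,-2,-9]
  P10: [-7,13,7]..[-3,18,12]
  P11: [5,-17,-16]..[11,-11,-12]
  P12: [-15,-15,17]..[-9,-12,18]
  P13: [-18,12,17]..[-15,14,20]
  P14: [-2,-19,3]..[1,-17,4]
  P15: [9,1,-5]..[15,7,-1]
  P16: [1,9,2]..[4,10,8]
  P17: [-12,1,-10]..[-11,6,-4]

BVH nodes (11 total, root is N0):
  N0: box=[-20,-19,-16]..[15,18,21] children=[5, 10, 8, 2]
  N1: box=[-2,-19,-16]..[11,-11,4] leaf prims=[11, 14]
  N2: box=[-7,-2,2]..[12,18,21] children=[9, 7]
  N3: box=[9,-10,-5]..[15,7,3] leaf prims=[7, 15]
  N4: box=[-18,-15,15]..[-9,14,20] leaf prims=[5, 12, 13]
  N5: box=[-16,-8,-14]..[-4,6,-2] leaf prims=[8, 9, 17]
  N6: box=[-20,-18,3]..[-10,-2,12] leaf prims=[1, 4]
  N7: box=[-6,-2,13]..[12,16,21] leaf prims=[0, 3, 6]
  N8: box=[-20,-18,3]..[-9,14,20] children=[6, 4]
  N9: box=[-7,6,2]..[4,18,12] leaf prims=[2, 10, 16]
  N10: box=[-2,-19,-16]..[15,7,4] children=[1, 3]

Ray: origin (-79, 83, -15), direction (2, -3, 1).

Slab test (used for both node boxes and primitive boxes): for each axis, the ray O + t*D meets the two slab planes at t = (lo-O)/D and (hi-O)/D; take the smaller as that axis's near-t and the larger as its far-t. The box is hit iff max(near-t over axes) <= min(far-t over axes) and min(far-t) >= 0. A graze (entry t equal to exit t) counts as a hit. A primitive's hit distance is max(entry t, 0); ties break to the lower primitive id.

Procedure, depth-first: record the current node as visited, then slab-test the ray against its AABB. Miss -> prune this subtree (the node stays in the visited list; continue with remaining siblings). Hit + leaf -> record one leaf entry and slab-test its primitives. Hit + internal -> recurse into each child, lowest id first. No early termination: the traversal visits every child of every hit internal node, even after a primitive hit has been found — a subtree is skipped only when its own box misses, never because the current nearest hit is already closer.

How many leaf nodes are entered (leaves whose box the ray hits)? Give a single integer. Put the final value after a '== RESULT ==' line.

Trace the traversal:
N0 x:[59/2,47] y:[65/3,34] z:[-1,36] -> hit [59/2,34], descend [2, 5, 8, 10]
  N2 x:[36,91/2] y:[65/3,85/3] z:[17,36] -> miss, prune
  N5 x:[63/2,75/2] y:[77/3,91/3] z:[1,13] -> miss, prune
  N8 x:[59/2,35] y:[23,101/3] z:[18,35] -> hit [59/2,101/3], descend [4, 6]
    N4 x:[61/2,35] y:[23,98/3] z:[30,35] -> hit [61/2,98/3] leaf, test {P5(miss), P12@t=32, P13(miss)}
    N6 x:[59/2,69/2] y:[85/3,101/3] z:[18,27] -> miss, prune
  N10 x:[77/2,47] y:[76/3,34] z:[-1,19] -> miss, prune

Summary -> nodes [0, 2, 5, 8, 4, 6, 10]; box-tests=7; leaf-entries=1; first=P12

== RESULT ==
1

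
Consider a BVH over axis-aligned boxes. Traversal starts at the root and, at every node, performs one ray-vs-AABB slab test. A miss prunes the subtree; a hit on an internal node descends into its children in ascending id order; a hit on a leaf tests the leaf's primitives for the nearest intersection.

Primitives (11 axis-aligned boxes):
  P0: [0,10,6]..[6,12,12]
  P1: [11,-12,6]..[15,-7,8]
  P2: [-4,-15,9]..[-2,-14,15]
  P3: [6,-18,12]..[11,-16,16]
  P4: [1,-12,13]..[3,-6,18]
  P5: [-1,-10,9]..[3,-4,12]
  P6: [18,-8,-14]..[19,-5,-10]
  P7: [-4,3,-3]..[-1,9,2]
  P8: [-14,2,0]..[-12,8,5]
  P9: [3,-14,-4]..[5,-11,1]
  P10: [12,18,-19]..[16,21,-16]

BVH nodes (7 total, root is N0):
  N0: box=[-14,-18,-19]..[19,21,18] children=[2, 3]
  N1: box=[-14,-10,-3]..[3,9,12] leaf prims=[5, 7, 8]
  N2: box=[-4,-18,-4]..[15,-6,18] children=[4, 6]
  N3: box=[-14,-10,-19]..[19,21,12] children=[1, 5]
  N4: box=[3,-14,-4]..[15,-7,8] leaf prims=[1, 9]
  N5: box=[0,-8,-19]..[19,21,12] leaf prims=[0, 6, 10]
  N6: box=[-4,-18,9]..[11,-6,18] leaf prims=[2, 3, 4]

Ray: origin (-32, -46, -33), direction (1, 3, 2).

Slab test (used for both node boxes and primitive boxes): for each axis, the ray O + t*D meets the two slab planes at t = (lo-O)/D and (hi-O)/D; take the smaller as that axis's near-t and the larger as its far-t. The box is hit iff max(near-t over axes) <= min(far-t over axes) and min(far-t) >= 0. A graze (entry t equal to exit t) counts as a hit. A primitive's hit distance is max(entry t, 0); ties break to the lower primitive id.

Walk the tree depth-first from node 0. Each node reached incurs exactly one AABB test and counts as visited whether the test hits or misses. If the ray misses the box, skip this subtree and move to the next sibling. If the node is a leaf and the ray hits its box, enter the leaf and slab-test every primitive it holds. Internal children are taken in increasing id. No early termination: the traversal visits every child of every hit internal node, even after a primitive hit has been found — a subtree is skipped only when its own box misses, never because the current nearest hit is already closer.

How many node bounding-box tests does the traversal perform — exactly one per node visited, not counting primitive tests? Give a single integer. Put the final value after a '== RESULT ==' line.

Walk:
N0 x:[18,51] y:[28/3,67/3] z:[7,51/2] -> hit [18,67/3], descend [2, 3]
  N2 x:[28,47] y:[28/3,40/3] z:[29/2,51/2] -> miss, prune
  N3 x:[18,51] y:[12,67/3] z:[7,45/2] -> hit [18,67/3], descend [1, 5]
    N1 x:[18,35] y:[12,55/3] z:[15,45/2] -> hit [18,55/3] leaf, test {P5(miss), P7(miss), P8@t=18}
    N5 x:[32,51] y:[38/3,67/3] z:[7,45/2] -> miss, prune

Summary -> nodes [0, 2, 3, 1, 5]; box-tests=5; leaf-entries=1; first=P8

== RESULT ==
5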